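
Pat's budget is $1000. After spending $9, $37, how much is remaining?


Add up expenses:
$9 + $37 = $46
Subtract from budget:
$1000 - $46 = $954

$954


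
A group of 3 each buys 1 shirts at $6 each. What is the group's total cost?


Cost per person:
1 x $6 = $6
Group total:
3 x $6 = $18

$18


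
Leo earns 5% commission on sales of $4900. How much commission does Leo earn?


Convert rate to decimal:
5% = 0.05
Multiply by sales:
$4900 x 0.05 = $245

$245


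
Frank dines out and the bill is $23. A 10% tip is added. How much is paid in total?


Calculate the tip:
10% of $23 = $2.30
Add tip to meal cost:
$23 + $2.30 = $25.30

$25.30


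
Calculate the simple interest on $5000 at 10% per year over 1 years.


Use the formula I = P x R x T / 100
P x R x T = 5000 x 10 x 1 = 50000
I = 50000 / 100 = $500

$500


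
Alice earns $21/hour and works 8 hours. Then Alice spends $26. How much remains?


Calculate earnings:
8 x $21 = $168
Subtract spending:
$168 - $26 = $142

$142


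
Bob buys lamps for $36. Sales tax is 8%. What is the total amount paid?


Calculate the tax:
8% of $36 = $2.88
Add tax to price:
$36 + $2.88 = $38.88

$38.88


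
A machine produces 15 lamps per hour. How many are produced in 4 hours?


Production rate: 15 lamps per hour
Time: 4 hours
Total: 15 x 4 = 60 lamps

60 lamps


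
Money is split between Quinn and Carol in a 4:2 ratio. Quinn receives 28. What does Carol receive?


Find the multiplier:
28 / 4 = 7
Apply to Carol's share:
2 x 7 = 14

14


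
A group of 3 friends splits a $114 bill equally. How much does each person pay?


Total bill: $114
Number of people: 3
Each pays: $114 / 3 = $38

$38


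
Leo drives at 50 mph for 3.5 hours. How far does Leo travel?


Use the formula: distance = speed x time
Speed = 50 mph, Time = 3.5 hours
50 x 3.5 = 175 miles

175 miles


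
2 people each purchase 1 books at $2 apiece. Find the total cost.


Cost per person:
1 x $2 = $2
Group total:
2 x $2 = $4

$4


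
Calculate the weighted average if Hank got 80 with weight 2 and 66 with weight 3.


Weighted sum:
2 x 80 + 3 x 66 = 358
Total weight:
2 + 3 = 5
Weighted average:
358 / 5 = 71.6

71.6


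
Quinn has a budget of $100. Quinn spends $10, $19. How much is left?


Add up expenses:
$10 + $19 = $29
Subtract from budget:
$100 - $29 = $71

$71


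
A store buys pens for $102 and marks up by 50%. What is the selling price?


Calculate the markup amount:
50% of $102 = $51
Add to cost:
$102 + $51 = $153

$153


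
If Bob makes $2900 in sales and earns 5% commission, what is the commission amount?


Convert rate to decimal:
5% = 0.05
Multiply by sales:
$2900 x 0.05 = $145

$145


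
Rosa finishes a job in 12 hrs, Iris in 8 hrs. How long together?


Rosa's rate: 1/12 of the job per hour
Iris's rate: 1/8 of the job per hour
Combined rate: 1/12 + 1/8 = 5/24 per hour
Time = 1 / (5/24) = 24/5 = 4.8 hours

4.8 hours


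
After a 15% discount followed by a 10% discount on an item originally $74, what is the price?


First discount:
15% of $74 = $11.10
Price after first discount:
$74 - $11.10 = $62.90
Second discount:
10% of $62.90 = $6.29
Final price:
$62.90 - $6.29 = $56.61

$56.61


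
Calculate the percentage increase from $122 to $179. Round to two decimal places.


Find the absolute change:
|179 - 122| = 57
Divide by original and multiply by 100:
57 / 122 x 100 = 46.7213...% ≈ 46.72%

46.72%


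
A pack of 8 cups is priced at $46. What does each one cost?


Total cost: $46
Number of items: 8
Unit price: $46 / 8 = $5.75

$5.75


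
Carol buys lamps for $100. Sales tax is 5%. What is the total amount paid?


Calculate the tax:
5% of $100 = $5
Add tax to price:
$100 + $5 = $105

$105


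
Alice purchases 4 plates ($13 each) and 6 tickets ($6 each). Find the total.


Cost of plates:
4 x $13 = $52
Cost of tickets:
6 x $6 = $36
Add both:
$52 + $36 = $88

$88


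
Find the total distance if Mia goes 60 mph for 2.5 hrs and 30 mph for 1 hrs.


Leg 1 distance:
60 x 2.5 = 150 miles
Leg 2 distance:
30 x 1 = 30 miles
Total distance:
150 + 30 = 180 miles

180 miles


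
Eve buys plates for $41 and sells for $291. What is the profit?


Selling price = $291
Cost price = $41
Profit = selling price - cost price:
Profit = $291 - $41 = $250

$250


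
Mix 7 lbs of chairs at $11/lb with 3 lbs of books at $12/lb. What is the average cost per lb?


Cost of chairs:
7 x $11 = $77
Cost of books:
3 x $12 = $36
Total cost: $77 + $36 = $113
Total weight: 10 lbs
Average: $113 / 10 = $11.30/lb

$11.30/lb


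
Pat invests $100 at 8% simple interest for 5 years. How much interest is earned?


Use the formula I = P x R x T / 100
P x R x T = 100 x 8 x 5 = 4000
I = 4000 / 100 = $40

$40


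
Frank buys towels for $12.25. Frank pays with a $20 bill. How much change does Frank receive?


Start with the amount paid:
$20
Subtract the price:
$20 - $12.25 = $7.75

$7.75


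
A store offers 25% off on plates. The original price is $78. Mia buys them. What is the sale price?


Calculate the discount amount:
25% of $78 = $19.50
Subtract from original:
$78 - $19.50 = $58.50

$58.50


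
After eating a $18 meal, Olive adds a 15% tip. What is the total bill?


Calculate the tip:
15% of $18 = $2.70
Add tip to meal cost:
$18 + $2.70 = $20.70

$20.70


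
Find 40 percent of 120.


Convert percentage to decimal:
40% = 0.4
Multiply:
120 x 0.4 = 48

48


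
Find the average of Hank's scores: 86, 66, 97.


Add the scores:
86 + 66 + 97 = 249
Divide by the number of tests:
249 / 3 = 83

83


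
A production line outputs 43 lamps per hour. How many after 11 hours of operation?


Production rate: 43 lamps per hour
Time: 11 hours
Total: 43 x 11 = 473 lamps

473 lamps


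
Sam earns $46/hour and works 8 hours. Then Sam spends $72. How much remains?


Calculate earnings:
8 x $46 = $368
Subtract spending:
$368 - $72 = $296

$296


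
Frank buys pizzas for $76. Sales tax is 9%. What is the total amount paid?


Calculate the tax:
9% of $76 = $6.84
Add tax to price:
$76 + $6.84 = $82.84

$82.84


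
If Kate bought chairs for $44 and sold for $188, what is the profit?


Selling price = $188
Cost price = $44
Profit = selling price - cost price:
Profit = $188 - $44 = $144

$144


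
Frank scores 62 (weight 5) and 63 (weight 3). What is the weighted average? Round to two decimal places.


Weighted sum:
5 x 62 + 3 x 63 = 499
Total weight:
5 + 3 = 8
Weighted average:
499 / 8 = 62.375 ≈ 62.38

62.38


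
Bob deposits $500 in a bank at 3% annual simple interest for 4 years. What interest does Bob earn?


Use the formula I = P x R x T / 100
P x R x T = 500 x 3 x 4 = 6000
I = 6000 / 100 = $60

$60


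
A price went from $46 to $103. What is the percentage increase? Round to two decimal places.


Find the absolute change:
|103 - 46| = 57
Divide by original and multiply by 100:
57 / 46 x 100 = 123.9130...% ≈ 123.91%

123.91%


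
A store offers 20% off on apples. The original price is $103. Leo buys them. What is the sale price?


Calculate the discount amount:
20% of $103 = $20.60
Subtract from original:
$103 - $20.60 = $82.40

$82.40


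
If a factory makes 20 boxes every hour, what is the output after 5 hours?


Production rate: 20 boxes per hour
Time: 5 hours
Total: 20 x 5 = 100 boxes

100 boxes


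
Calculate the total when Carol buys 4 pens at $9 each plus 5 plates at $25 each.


Cost of pens:
4 x $9 = $36
Cost of plates:
5 x $25 = $125
Add both:
$36 + $125 = $161

$161


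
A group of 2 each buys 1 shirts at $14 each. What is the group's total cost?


Cost per person:
1 x $14 = $14
Group total:
2 x $14 = $28

$28


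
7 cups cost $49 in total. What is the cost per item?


Total cost: $49
Number of items: 7
Unit price: $49 / 7 = $7

$7


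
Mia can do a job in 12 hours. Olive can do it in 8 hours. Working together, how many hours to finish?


Mia's rate: 1/12 of the job per hour
Olive's rate: 1/8 of the job per hour
Combined rate: 1/12 + 1/8 = 5/24 per hour
Time = 1 / (5/24) = 24/5 = 4.8 hours

4.8 hours


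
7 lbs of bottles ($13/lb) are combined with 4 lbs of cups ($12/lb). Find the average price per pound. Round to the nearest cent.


Cost of bottles:
7 x $13 = $91
Cost of cups:
4 x $12 = $48
Total cost: $91 + $48 = $139
Total weight: 11 lbs
Average: $139 / 11 = $12.6363... ≈ $12.64/lb

$12.64/lb


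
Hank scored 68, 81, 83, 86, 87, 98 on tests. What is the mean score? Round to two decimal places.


Add the scores:
68 + 81 + 83 + 86 + 87 + 98 = 503
Divide by the number of tests:
503 / 6 = 83.8333... ≈ 83.83

83.83


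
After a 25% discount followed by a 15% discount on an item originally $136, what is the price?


First discount:
25% of $136 = $34
Price after first discount:
$136 - $34 = $102
Second discount:
15% of $102 = $15.30
Final price:
$102 - $15.30 = $86.70

$86.70


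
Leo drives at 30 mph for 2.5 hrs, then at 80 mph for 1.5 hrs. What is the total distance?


Leg 1 distance:
30 x 2.5 = 75 miles
Leg 2 distance:
80 x 1.5 = 120 miles
Total distance:
75 + 120 = 195 miles

195 miles


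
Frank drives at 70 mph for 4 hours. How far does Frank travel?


Use the formula: distance = speed x time
Speed = 70 mph, Time = 4 hours
70 x 4 = 280 miles

280 miles


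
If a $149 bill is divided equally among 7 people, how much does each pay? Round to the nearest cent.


Total bill: $149
Number of people: 7
Each pays: $149 / 7 = $21.2857... ≈ $21.29

$21.29


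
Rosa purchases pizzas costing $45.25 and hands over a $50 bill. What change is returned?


Start with the amount paid:
$50
Subtract the price:
$50 - $45.25 = $4.75

$4.75


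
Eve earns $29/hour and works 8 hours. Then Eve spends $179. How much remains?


Calculate earnings:
8 x $29 = $232
Subtract spending:
$232 - $179 = $53

$53


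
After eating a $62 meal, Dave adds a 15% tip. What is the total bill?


Calculate the tip:
15% of $62 = $9.30
Add tip to meal cost:
$62 + $9.30 = $71.30

$71.30


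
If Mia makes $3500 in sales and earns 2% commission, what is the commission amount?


Convert rate to decimal:
2% = 0.02
Multiply by sales:
$3500 x 0.02 = $70

$70


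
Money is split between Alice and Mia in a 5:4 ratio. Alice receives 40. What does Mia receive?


Find the multiplier:
40 / 5 = 8
Apply to Mia's share:
4 x 8 = 32

32


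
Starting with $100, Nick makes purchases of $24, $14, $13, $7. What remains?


Add up expenses:
$24 + $14 + $13 + $7 = $58
Subtract from budget:
$100 - $58 = $42

$42


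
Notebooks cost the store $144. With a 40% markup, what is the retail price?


Calculate the markup amount:
40% of $144 = $57.60
Add to cost:
$144 + $57.60 = $201.60

$201.60


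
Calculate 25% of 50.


Convert percentage to decimal:
25% = 0.25
Multiply:
50 x 0.25 = 12.5

12.5


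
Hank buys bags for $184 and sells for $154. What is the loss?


Selling price = $154
Cost price = $184
Loss = cost price - selling price:
Loss = $184 - $154 = $30

$30


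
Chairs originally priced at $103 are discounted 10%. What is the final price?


Calculate the discount amount:
10% of $103 = $10.30
Subtract from original:
$103 - $10.30 = $92.70

$92.70


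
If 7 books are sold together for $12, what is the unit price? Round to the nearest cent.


Total cost: $12
Number of items: 7
Unit price: $12 / 7 = $1.7142... ≈ $1.71

$1.71


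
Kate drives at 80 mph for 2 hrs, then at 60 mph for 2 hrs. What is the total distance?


Leg 1 distance:
80 x 2 = 160 miles
Leg 2 distance:
60 x 2 = 120 miles
Total distance:
160 + 120 = 280 miles

280 miles


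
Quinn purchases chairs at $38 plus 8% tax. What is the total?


Calculate the tax:
8% of $38 = $3.04
Add tax to price:
$38 + $3.04 = $41.04

$41.04


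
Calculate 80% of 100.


Convert percentage to decimal:
80% = 0.8
Multiply:
100 x 0.8 = 80

80


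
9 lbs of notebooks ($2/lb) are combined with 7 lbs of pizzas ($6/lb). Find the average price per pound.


Cost of notebooks:
9 x $2 = $18
Cost of pizzas:
7 x $6 = $42
Total cost: $18 + $42 = $60
Total weight: 16 lbs
Average: $60 / 16 = $3.75/lb

$3.75/lb


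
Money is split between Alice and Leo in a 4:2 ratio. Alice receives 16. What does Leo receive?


Find the multiplier:
16 / 4 = 4
Apply to Leo's share:
2 x 4 = 8

8


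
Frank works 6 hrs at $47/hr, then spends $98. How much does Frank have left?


Calculate earnings:
6 x $47 = $282
Subtract spending:
$282 - $98 = $184

$184


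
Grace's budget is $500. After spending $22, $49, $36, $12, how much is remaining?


Add up expenses:
$22 + $49 + $36 + $12 = $119
Subtract from budget:
$500 - $119 = $381

$381


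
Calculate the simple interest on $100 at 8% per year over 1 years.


Use the formula I = P x R x T / 100
P x R x T = 100 x 8 x 1 = 800
I = 800 / 100 = $8

$8


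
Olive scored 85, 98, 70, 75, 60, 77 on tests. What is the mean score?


Add the scores:
85 + 98 + 70 + 75 + 60 + 77 = 465
Divide by the number of tests:
465 / 6 = 77.5

77.5


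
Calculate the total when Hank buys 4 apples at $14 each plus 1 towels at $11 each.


Cost of apples:
4 x $14 = $56
Cost of towels:
1 x $11 = $11
Add both:
$56 + $11 = $67

$67


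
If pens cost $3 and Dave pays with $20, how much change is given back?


Start with the amount paid:
$20
Subtract the price:
$20 - $3 = $17

$17


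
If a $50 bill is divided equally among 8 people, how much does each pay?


Total bill: $50
Number of people: 8
Each pays: $50 / 8 = $6.25

$6.25


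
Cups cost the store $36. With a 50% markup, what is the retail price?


Calculate the markup amount:
50% of $36 = $18
Add to cost:
$36 + $18 = $54

$54


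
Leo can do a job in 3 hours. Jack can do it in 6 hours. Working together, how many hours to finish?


Leo's rate: 1/3 of the job per hour
Jack's rate: 1/6 of the job per hour
Combined rate: 1/3 + 1/6 = 1/2 per hour
Time = 1 / (1/2) = 2 hours

2 hours


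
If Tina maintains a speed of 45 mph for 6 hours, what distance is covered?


Use the formula: distance = speed x time
Speed = 45 mph, Time = 6 hours
45 x 6 = 270 miles

270 miles


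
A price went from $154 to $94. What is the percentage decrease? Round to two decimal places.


Find the absolute change:
|94 - 154| = 60
Divide by original and multiply by 100:
60 / 154 x 100 = 38.9610...% ≈ 38.96%

38.96%


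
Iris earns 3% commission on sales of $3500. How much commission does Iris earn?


Convert rate to decimal:
3% = 0.03
Multiply by sales:
$3500 x 0.03 = $105

$105


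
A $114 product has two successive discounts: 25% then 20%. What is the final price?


First discount:
25% of $114 = $28.50
Price after first discount:
$114 - $28.50 = $85.50
Second discount:
20% of $85.50 = $17.10
Final price:
$85.50 - $17.10 = $68.40

$68.40


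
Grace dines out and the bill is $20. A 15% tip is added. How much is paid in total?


Calculate the tip:
15% of $20 = $3
Add tip to meal cost:
$20 + $3 = $23

$23


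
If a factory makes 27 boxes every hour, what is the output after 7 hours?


Production rate: 27 boxes per hour
Time: 7 hours
Total: 27 x 7 = 189 boxes

189 boxes


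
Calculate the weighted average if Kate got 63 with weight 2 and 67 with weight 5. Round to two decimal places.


Weighted sum:
2 x 63 + 5 x 67 = 461
Total weight:
2 + 5 = 7
Weighted average:
461 / 7 = 65.8571... ≈ 65.86

65.86


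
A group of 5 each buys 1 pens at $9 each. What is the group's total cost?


Cost per person:
1 x $9 = $9
Group total:
5 x $9 = $45

$45


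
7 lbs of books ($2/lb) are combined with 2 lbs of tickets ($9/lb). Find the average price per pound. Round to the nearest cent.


Cost of books:
7 x $2 = $14
Cost of tickets:
2 x $9 = $18
Total cost: $14 + $18 = $32
Total weight: 9 lbs
Average: $32 / 9 = $3.5555... ≈ $3.56/lb

$3.56/lb


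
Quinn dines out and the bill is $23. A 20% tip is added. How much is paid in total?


Calculate the tip:
20% of $23 = $4.60
Add tip to meal cost:
$23 + $4.60 = $27.60

$27.60


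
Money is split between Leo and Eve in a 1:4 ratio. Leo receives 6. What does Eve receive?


Find the multiplier:
6 / 1 = 6
Apply to Eve's share:
4 x 6 = 24

24


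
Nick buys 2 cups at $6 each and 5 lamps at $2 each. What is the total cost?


Cost of cups:
2 x $6 = $12
Cost of lamps:
5 x $2 = $10
Add both:
$12 + $10 = $22

$22


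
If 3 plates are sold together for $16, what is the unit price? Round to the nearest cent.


Total cost: $16
Number of items: 3
Unit price: $16 / 3 = $5.3333... ≈ $5.33

$5.33


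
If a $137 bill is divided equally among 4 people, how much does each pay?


Total bill: $137
Number of people: 4
Each pays: $137 / 4 = $34.25

$34.25


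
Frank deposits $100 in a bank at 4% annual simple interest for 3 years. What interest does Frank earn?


Use the formula I = P x R x T / 100
P x R x T = 100 x 4 x 3 = 1200
I = 1200 / 100 = $12

$12


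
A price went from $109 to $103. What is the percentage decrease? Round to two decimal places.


Find the absolute change:
|103 - 109| = 6
Divide by original and multiply by 100:
6 / 109 x 100 = 5.5045...% ≈ 5.5%

5.5%


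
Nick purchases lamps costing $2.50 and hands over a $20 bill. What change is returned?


Start with the amount paid:
$20
Subtract the price:
$20 - $2.50 = $17.50

$17.50


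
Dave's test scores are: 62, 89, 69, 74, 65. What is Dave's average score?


Add the scores:
62 + 89 + 69 + 74 + 65 = 359
Divide by the number of tests:
359 / 5 = 71.8

71.8


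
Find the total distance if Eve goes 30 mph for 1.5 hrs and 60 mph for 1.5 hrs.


Leg 1 distance:
30 x 1.5 = 45 miles
Leg 2 distance:
60 x 1.5 = 90 miles
Total distance:
45 + 90 = 135 miles

135 miles


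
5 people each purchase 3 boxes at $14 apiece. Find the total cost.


Cost per person:
3 x $14 = $42
Group total:
5 x $42 = $210

$210


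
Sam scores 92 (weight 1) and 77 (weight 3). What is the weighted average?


Weighted sum:
1 x 92 + 3 x 77 = 323
Total weight:
1 + 3 = 4
Weighted average:
323 / 4 = 80.75

80.75


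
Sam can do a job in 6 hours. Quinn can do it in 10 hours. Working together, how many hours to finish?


Sam's rate: 1/6 of the job per hour
Quinn's rate: 1/10 of the job per hour
Combined rate: 1/6 + 1/10 = 4/15 per hour
Time = 1 / (4/15) = 15/4 = 3.75 hours

3.75 hours


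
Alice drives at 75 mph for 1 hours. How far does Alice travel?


Use the formula: distance = speed x time
Speed = 75 mph, Time = 1 hours
75 x 1 = 75 miles

75 miles


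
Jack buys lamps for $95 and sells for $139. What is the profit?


Selling price = $139
Cost price = $95
Profit = selling price - cost price:
Profit = $139 - $95 = $44

$44


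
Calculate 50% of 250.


Convert percentage to decimal:
50% = 0.5
Multiply:
250 x 0.5 = 125

125


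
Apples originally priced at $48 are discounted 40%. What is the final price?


Calculate the discount amount:
40% of $48 = $19.20
Subtract from original:
$48 - $19.20 = $28.80

$28.80


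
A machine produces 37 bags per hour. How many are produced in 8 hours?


Production rate: 37 bags per hour
Time: 8 hours
Total: 37 x 8 = 296 bags

296 bags


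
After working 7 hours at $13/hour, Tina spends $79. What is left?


Calculate earnings:
7 x $13 = $91
Subtract spending:
$91 - $79 = $12

$12


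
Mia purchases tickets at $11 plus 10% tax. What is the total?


Calculate the tax:
10% of $11 = $1.10
Add tax to price:
$11 + $1.10 = $12.10

$12.10


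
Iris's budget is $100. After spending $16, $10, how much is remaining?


Add up expenses:
$16 + $10 = $26
Subtract from budget:
$100 - $26 = $74

$74


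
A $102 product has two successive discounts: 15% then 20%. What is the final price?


First discount:
15% of $102 = $15.30
Price after first discount:
$102 - $15.30 = $86.70
Second discount:
20% of $86.70 = $17.34
Final price:
$86.70 - $17.34 = $69.36

$69.36


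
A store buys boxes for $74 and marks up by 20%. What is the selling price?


Calculate the markup amount:
20% of $74 = $14.80
Add to cost:
$74 + $14.80 = $88.80

$88.80


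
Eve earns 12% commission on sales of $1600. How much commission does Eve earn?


Convert rate to decimal:
12% = 0.12
Multiply by sales:
$1600 x 0.12 = $192

$192


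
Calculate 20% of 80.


Convert percentage to decimal:
20% = 0.2
Multiply:
80 x 0.2 = 16

16


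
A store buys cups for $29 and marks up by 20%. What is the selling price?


Calculate the markup amount:
20% of $29 = $5.80
Add to cost:
$29 + $5.80 = $34.80

$34.80


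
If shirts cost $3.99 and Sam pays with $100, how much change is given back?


Start with the amount paid:
$100
Subtract the price:
$100 - $3.99 = $96.01

$96.01


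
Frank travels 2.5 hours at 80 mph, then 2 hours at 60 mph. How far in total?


Leg 1 distance:
80 x 2.5 = 200 miles
Leg 2 distance:
60 x 2 = 120 miles
Total distance:
200 + 120 = 320 miles

320 miles


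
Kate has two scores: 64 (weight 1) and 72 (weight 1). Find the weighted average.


Weighted sum:
1 x 64 + 1 x 72 = 136
Total weight:
1 + 1 = 2
Weighted average:
136 / 2 = 68

68


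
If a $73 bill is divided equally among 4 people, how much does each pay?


Total bill: $73
Number of people: 4
Each pays: $73 / 4 = $18.25

$18.25


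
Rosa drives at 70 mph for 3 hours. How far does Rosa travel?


Use the formula: distance = speed x time
Speed = 70 mph, Time = 3 hours
70 x 3 = 210 miles

210 miles


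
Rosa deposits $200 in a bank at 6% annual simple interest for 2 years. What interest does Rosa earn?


Use the formula I = P x R x T / 100
P x R x T = 200 x 6 x 2 = 2400
I = 2400 / 100 = $24

$24


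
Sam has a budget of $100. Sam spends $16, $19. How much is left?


Add up expenses:
$16 + $19 = $35
Subtract from budget:
$100 - $35 = $65

$65


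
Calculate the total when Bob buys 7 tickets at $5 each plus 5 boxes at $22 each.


Cost of tickets:
7 x $5 = $35
Cost of boxes:
5 x $22 = $110
Add both:
$35 + $110 = $145

$145


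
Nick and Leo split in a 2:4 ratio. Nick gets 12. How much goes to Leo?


Find the multiplier:
12 / 2 = 6
Apply to Leo's share:
4 x 6 = 24

24


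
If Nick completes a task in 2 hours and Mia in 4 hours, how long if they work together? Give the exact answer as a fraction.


Nick's rate: 1/2 of the job per hour
Mia's rate: 1/4 of the job per hour
Combined rate: 1/2 + 1/4 = 3/4 per hour
Time = 1 / (3/4) = 4/3 hours (≈ 1.33 hours)

4/3 hours


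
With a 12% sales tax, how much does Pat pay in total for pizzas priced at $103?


Calculate the tax:
12% of $103 = $12.36
Add tax to price:
$103 + $12.36 = $115.36

$115.36


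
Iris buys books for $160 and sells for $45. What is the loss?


Selling price = $45
Cost price = $160
Loss = cost price - selling price:
Loss = $160 - $45 = $115

$115


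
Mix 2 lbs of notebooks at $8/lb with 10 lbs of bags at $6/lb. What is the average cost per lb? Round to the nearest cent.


Cost of notebooks:
2 x $8 = $16
Cost of bags:
10 x $6 = $60
Total cost: $16 + $60 = $76
Total weight: 12 lbs
Average: $76 / 12 = $6.3333... ≈ $6.33/lb

$6.33/lb


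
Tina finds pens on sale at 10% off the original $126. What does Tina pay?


Calculate the discount amount:
10% of $126 = $12.60
Subtract from original:
$126 - $12.60 = $113.40

$113.40


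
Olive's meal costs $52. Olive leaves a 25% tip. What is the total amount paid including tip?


Calculate the tip:
25% of $52 = $13
Add tip to meal cost:
$52 + $13 = $65

$65


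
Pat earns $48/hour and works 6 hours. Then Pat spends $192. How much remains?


Calculate earnings:
6 x $48 = $288
Subtract spending:
$288 - $192 = $96

$96


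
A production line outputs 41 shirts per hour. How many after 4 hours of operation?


Production rate: 41 shirts per hour
Time: 4 hours
Total: 41 x 4 = 164 shirts

164 shirts


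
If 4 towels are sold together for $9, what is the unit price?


Total cost: $9
Number of items: 4
Unit price: $9 / 4 = $2.25

$2.25


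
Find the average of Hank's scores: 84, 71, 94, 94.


Add the scores:
84 + 71 + 94 + 94 = 343
Divide by the number of tests:
343 / 4 = 85.75

85.75


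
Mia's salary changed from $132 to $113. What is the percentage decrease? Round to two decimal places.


Find the absolute change:
|113 - 132| = 19
Divide by original and multiply by 100:
19 / 132 x 100 = 14.3939...% ≈ 14.39%

14.39%


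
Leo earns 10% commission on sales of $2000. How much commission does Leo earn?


Convert rate to decimal:
10% = 0.1
Multiply by sales:
$2000 x 0.1 = $200

$200


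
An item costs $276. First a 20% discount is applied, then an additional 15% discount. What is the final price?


First discount:
20% of $276 = $55.20
Price after first discount:
$276 - $55.20 = $220.80
Second discount:
15% of $220.80 = $33.12
Final price:
$220.80 - $33.12 = $187.68

$187.68


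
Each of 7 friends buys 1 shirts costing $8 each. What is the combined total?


Cost per person:
1 x $8 = $8
Group total:
7 x $8 = $56

$56


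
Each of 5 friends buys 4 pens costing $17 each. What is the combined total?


Cost per person:
4 x $17 = $68
Group total:
5 x $68 = $340

$340


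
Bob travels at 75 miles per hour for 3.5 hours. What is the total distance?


Use the formula: distance = speed x time
Speed = 75 mph, Time = 3.5 hours
75 x 3.5 = 262.5 miles

262.5 miles


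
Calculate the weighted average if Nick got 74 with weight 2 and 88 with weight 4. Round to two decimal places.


Weighted sum:
2 x 74 + 4 x 88 = 500
Total weight:
2 + 4 = 6
Weighted average:
500 / 6 = 83.3333... ≈ 83.33

83.33


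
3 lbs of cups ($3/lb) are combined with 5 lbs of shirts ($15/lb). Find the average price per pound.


Cost of cups:
3 x $3 = $9
Cost of shirts:
5 x $15 = $75
Total cost: $9 + $75 = $84
Total weight: 8 lbs
Average: $84 / 8 = $10.50/lb

$10.50/lb


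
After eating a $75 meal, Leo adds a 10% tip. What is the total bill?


Calculate the tip:
10% of $75 = $7.50
Add tip to meal cost:
$75 + $7.50 = $82.50

$82.50


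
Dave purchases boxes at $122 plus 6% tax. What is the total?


Calculate the tax:
6% of $122 = $7.32
Add tax to price:
$122 + $7.32 = $129.32

$129.32


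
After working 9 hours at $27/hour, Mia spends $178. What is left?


Calculate earnings:
9 x $27 = $243
Subtract spending:
$243 - $178 = $65

$65


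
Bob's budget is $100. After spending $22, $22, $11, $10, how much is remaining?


Add up expenses:
$22 + $22 + $11 + $10 = $65
Subtract from budget:
$100 - $65 = $35

$35


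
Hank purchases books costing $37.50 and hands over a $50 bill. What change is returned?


Start with the amount paid:
$50
Subtract the price:
$50 - $37.50 = $12.50

$12.50


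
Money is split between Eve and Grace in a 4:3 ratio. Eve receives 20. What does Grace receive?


Find the multiplier:
20 / 4 = 5
Apply to Grace's share:
3 x 5 = 15

15


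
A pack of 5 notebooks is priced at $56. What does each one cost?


Total cost: $56
Number of items: 5
Unit price: $56 / 5 = $11.20

$11.20


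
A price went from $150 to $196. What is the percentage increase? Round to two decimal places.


Find the absolute change:
|196 - 150| = 46
Divide by original and multiply by 100:
46 / 150 x 100 = 30.6666...% ≈ 30.67%

30.67%


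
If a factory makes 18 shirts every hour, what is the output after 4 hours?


Production rate: 18 shirts per hour
Time: 4 hours
Total: 18 x 4 = 72 shirts

72 shirts


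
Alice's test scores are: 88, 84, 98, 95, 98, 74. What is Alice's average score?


Add the scores:
88 + 84 + 98 + 95 + 98 + 74 = 537
Divide by the number of tests:
537 / 6 = 89.5

89.5


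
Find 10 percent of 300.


Convert percentage to decimal:
10% = 0.1
Multiply:
300 x 0.1 = 30

30


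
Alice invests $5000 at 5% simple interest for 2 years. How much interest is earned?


Use the formula I = P x R x T / 100
P x R x T = 5000 x 5 x 2 = 50000
I = 50000 / 100 = $500

$500


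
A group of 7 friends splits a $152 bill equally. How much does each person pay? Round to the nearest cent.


Total bill: $152
Number of people: 7
Each pays: $152 / 7 = $21.7142... ≈ $21.71

$21.71


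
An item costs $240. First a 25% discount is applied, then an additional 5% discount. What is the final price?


First discount:
25% of $240 = $60
Price after first discount:
$240 - $60 = $180
Second discount:
5% of $180 = $9
Final price:
$180 - $9 = $171

$171


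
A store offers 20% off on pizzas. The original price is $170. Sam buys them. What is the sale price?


Calculate the discount amount:
20% of $170 = $34
Subtract from original:
$170 - $34 = $136

$136


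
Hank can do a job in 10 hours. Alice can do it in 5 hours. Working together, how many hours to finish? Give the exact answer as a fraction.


Hank's rate: 1/10 of the job per hour
Alice's rate: 1/5 of the job per hour
Combined rate: 1/10 + 1/5 = 3/10 per hour
Time = 1 / (3/10) = 10/3 hours (≈ 3.33 hours)

10/3 hours


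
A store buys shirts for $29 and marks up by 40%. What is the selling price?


Calculate the markup amount:
40% of $29 = $11.60
Add to cost:
$29 + $11.60 = $40.60

$40.60


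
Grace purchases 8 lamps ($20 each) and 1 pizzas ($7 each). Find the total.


Cost of lamps:
8 x $20 = $160
Cost of pizzas:
1 x $7 = $7
Add both:
$160 + $7 = $167

$167


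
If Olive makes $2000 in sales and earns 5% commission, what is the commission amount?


Convert rate to decimal:
5% = 0.05
Multiply by sales:
$2000 x 0.05 = $100

$100


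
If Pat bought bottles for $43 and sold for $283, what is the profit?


Selling price = $283
Cost price = $43
Profit = selling price - cost price:
Profit = $283 - $43 = $240

$240


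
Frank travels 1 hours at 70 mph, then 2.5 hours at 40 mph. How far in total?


Leg 1 distance:
70 x 1 = 70 miles
Leg 2 distance:
40 x 2.5 = 100 miles
Total distance:
70 + 100 = 170 miles

170 miles


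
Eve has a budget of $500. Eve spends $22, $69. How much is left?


Add up expenses:
$22 + $69 = $91
Subtract from budget:
$500 - $91 = $409

$409


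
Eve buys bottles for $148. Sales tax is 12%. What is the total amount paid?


Calculate the tax:
12% of $148 = $17.76
Add tax to price:
$148 + $17.76 = $165.76

$165.76


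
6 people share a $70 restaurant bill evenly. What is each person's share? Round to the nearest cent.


Total bill: $70
Number of people: 6
Each pays: $70 / 6 = $11.6666... ≈ $11.67

$11.67


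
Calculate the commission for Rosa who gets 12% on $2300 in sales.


Convert rate to decimal:
12% = 0.12
Multiply by sales:
$2300 x 0.12 = $276

$276


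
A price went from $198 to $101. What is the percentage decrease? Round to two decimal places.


Find the absolute change:
|101 - 198| = 97
Divide by original and multiply by 100:
97 / 198 x 100 = 48.9898...% ≈ 48.99%

48.99%


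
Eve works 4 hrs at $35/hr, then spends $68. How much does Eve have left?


Calculate earnings:
4 x $35 = $140
Subtract spending:
$140 - $68 = $72

$72


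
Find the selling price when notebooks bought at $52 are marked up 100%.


Calculate the markup amount:
100% of $52 = $52
Add to cost:
$52 + $52 = $104

$104


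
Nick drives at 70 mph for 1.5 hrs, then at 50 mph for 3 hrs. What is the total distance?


Leg 1 distance:
70 x 1.5 = 105 miles
Leg 2 distance:
50 x 3 = 150 miles
Total distance:
105 + 150 = 255 miles

255 miles


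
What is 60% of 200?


Convert percentage to decimal:
60% = 0.6
Multiply:
200 x 0.6 = 120

120


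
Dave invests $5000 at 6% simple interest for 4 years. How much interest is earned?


Use the formula I = P x R x T / 100
P x R x T = 5000 x 6 x 4 = 120000
I = 120000 / 100 = $1200

$1200


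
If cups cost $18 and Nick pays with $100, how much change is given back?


Start with the amount paid:
$100
Subtract the price:
$100 - $18 = $82

$82


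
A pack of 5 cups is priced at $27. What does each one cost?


Total cost: $27
Number of items: 5
Unit price: $27 / 5 = $5.40

$5.40


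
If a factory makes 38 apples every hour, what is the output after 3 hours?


Production rate: 38 apples per hour
Time: 3 hours
Total: 38 x 3 = 114 apples

114 apples


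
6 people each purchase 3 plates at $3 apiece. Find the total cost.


Cost per person:
3 x $3 = $9
Group total:
6 x $9 = $54

$54


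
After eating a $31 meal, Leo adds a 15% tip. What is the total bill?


Calculate the tip:
15% of $31 = $4.65
Add tip to meal cost:
$31 + $4.65 = $35.65

$35.65


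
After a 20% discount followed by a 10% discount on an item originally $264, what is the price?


First discount:
20% of $264 = $52.80
Price after first discount:
$264 - $52.80 = $211.20
Second discount:
10% of $211.20 = $21.12
Final price:
$211.20 - $21.12 = $190.08

$190.08


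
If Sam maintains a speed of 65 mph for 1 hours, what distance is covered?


Use the formula: distance = speed x time
Speed = 65 mph, Time = 1 hours
65 x 1 = 65 miles

65 miles


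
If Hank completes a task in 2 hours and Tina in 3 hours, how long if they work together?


Hank's rate: 1/2 of the job per hour
Tina's rate: 1/3 of the job per hour
Combined rate: 1/2 + 1/3 = 5/6 per hour
Time = 1 / (5/6) = 6/5 = 1.2 hours

1.2 hours


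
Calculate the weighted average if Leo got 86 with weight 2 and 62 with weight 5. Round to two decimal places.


Weighted sum:
2 x 86 + 5 x 62 = 482
Total weight:
2 + 5 = 7
Weighted average:
482 / 7 = 68.8571... ≈ 68.86

68.86


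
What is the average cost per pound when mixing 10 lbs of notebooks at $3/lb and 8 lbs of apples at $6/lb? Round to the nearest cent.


Cost of notebooks:
10 x $3 = $30
Cost of apples:
8 x $6 = $48
Total cost: $30 + $48 = $78
Total weight: 18 lbs
Average: $78 / 18 = $4.3333... ≈ $4.33/lb

$4.33/lb


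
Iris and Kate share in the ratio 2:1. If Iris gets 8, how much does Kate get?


Find the multiplier:
8 / 2 = 4
Apply to Kate's share:
1 x 4 = 4

4


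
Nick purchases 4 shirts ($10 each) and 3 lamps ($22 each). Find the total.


Cost of shirts:
4 x $10 = $40
Cost of lamps:
3 x $22 = $66
Add both:
$40 + $66 = $106

$106


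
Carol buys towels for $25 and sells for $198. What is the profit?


Selling price = $198
Cost price = $25
Profit = selling price - cost price:
Profit = $198 - $25 = $173

$173


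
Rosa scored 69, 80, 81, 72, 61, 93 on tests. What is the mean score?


Add the scores:
69 + 80 + 81 + 72 + 61 + 93 = 456
Divide by the number of tests:
456 / 6 = 76

76


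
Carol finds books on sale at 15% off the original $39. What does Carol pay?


Calculate the discount amount:
15% of $39 = $5.85
Subtract from original:
$39 - $5.85 = $33.15

$33.15


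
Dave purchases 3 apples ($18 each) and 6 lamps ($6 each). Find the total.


Cost of apples:
3 x $18 = $54
Cost of lamps:
6 x $6 = $36
Add both:
$54 + $36 = $90

$90


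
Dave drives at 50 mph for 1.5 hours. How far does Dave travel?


Use the formula: distance = speed x time
Speed = 50 mph, Time = 1.5 hours
50 x 1.5 = 75 miles

75 miles


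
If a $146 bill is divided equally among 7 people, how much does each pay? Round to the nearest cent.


Total bill: $146
Number of people: 7
Each pays: $146 / 7 = $20.8571... ≈ $20.86

$20.86


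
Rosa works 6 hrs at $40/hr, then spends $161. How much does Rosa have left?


Calculate earnings:
6 x $40 = $240
Subtract spending:
$240 - $161 = $79

$79


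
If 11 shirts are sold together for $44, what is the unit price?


Total cost: $44
Number of items: 11
Unit price: $44 / 11 = $4

$4


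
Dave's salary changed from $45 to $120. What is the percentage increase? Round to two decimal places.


Find the absolute change:
|120 - 45| = 75
Divide by original and multiply by 100:
75 / 45 x 100 = 166.6666...% ≈ 166.67%

166.67%


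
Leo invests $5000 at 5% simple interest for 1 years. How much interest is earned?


Use the formula I = P x R x T / 100
P x R x T = 5000 x 5 x 1 = 25000
I = 25000 / 100 = $250

$250


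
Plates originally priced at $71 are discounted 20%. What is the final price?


Calculate the discount amount:
20% of $71 = $14.20
Subtract from original:
$71 - $14.20 = $56.80

$56.80


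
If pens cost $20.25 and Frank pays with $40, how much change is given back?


Start with the amount paid:
$40
Subtract the price:
$40 - $20.25 = $19.75

$19.75


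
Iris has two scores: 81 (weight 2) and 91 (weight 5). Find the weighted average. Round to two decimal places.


Weighted sum:
2 x 81 + 5 x 91 = 617
Total weight:
2 + 5 = 7
Weighted average:
617 / 7 = 88.1428... ≈ 88.14

88.14


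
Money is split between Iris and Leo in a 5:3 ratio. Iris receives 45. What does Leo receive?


Find the multiplier:
45 / 5 = 9
Apply to Leo's share:
3 x 9 = 27

27


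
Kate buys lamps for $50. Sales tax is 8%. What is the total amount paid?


Calculate the tax:
8% of $50 = $4
Add tax to price:
$50 + $4 = $54

$54


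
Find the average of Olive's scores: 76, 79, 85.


Add the scores:
76 + 79 + 85 = 240
Divide by the number of tests:
240 / 3 = 80

80


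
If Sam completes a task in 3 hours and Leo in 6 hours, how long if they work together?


Sam's rate: 1/3 of the job per hour
Leo's rate: 1/6 of the job per hour
Combined rate: 1/3 + 1/6 = 1/2 per hour
Time = 1 / (1/2) = 2 hours

2 hours


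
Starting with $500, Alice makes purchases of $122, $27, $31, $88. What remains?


Add up expenses:
$122 + $27 + $31 + $88 = $268
Subtract from budget:
$500 - $268 = $232

$232


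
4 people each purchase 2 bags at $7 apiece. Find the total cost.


Cost per person:
2 x $7 = $14
Group total:
4 x $14 = $56

$56


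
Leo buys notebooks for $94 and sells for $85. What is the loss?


Selling price = $85
Cost price = $94
Loss = cost price - selling price:
Loss = $94 - $85 = $9

$9


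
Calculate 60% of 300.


Convert percentage to decimal:
60% = 0.6
Multiply:
300 x 0.6 = 180

180


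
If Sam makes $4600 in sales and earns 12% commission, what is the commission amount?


Convert rate to decimal:
12% = 0.12
Multiply by sales:
$4600 x 0.12 = $552

$552


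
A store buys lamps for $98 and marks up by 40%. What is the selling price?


Calculate the markup amount:
40% of $98 = $39.20
Add to cost:
$98 + $39.20 = $137.20

$137.20


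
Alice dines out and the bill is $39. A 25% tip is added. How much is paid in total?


Calculate the tip:
25% of $39 = $9.75
Add tip to meal cost:
$39 + $9.75 = $48.75

$48.75


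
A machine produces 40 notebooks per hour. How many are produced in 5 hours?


Production rate: 40 notebooks per hour
Time: 5 hours
Total: 40 x 5 = 200 notebooks

200 notebooks


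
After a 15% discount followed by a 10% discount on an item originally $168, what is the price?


First discount:
15% of $168 = $25.20
Price after first discount:
$168 - $25.20 = $142.80
Second discount:
10% of $142.80 = $14.28
Final price:
$142.80 - $14.28 = $128.52

$128.52


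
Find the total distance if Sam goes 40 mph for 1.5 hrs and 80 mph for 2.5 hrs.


Leg 1 distance:
40 x 1.5 = 60 miles
Leg 2 distance:
80 x 2.5 = 200 miles
Total distance:
60 + 200 = 260 miles

260 miles


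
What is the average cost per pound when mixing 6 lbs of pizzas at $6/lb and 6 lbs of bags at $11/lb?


Cost of pizzas:
6 x $6 = $36
Cost of bags:
6 x $11 = $66
Total cost: $36 + $66 = $102
Total weight: 12 lbs
Average: $102 / 12 = $8.50/lb

$8.50/lb
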